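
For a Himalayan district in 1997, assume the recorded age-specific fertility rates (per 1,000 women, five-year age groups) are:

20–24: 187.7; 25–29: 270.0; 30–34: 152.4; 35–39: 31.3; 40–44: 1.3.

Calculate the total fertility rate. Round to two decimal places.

Sum of ASFRs = 187.7 + 270.0 + 152.4 + 31.3 + 1.3 = 642.7
TFR = 5 × 642.7 / 1000 = 3.2135

3.21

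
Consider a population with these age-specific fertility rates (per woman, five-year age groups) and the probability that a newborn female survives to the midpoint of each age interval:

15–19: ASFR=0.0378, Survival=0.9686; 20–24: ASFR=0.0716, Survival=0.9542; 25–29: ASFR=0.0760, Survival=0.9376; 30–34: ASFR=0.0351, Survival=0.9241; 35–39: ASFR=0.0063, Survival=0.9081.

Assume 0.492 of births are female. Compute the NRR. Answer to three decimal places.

0.527

Proportion female at birth = 0.492.
Per-age-group product (5 × ASFR × survival probability):
  15–19: 5 × 0.0378 × 0.9686 = 0.18307
  20–24: 5 × 0.0716 × 0.9542 = 0.34160
  25–29: 5 × 0.0760 × 0.9376 = 0.35629
  30–34: 5 × 0.0351 × 0.9241 = 0.16218
  35–39: 5 × 0.0063 × 0.9081 = 0.02861
Sum = 1.07175
NRR = 0.492 × 1.07175 = 0.52730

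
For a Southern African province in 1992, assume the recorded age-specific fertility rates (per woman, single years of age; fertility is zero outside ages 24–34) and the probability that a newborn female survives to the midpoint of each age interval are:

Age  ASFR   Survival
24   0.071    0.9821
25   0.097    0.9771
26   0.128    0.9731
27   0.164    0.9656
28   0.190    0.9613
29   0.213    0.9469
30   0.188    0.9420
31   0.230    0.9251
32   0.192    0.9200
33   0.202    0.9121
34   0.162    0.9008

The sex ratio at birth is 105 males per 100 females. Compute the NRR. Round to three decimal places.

Proportion female at birth = 100 / (100 + 105) = 0.48780.
Per-age-group product (1 × ASFR × survival probability):
  24: 1 × 0.071 × 0.9821 = 0.06973
  25: 1 × 0.097 × 0.9771 = 0.09478
  26: 1 × 0.128 × 0.9731 = 0.12456
  27: 1 × 0.164 × 0.9656 = 0.15836
  28: 1 × 0.190 × 0.9613 = 0.18265
  29: 1 × 0.213 × 0.9469 = 0.20169
  30: 1 × 0.188 × 0.9420 = 0.17710
  31: 1 × 0.230 × 0.9251 = 0.21277
  32: 1 × 0.192 × 0.9200 = 0.17664
  33: 1 × 0.202 × 0.9121 = 0.18424
  34: 1 × 0.162 × 0.9008 = 0.14593
Sum = 1.72845
NRR = 0.48780 × 1.72845 = 0.84314

0.843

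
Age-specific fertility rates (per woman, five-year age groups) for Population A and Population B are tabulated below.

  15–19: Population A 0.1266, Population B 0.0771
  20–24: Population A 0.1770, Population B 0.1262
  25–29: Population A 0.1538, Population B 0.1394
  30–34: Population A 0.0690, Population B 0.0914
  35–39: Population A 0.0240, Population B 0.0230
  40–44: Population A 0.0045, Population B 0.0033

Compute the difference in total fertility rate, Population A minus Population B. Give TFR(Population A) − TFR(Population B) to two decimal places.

Population A:
  Sum of ASFRs = 0.1266 + 0.1770 + 0.1538 + 0.0690 + 0.0240 + 0.0045 = 0.5549
  TFR = 5 × 0.5549 = 2.7745
Population B:
  Sum of ASFRs = 0.0771 + 0.1262 + 0.1394 + 0.0914 + 0.0230 + 0.0033 = 0.4604
  TFR = 5 × 0.4604 = 2.302
Difference = 2.7745 − 2.302 = 0.4725

0.47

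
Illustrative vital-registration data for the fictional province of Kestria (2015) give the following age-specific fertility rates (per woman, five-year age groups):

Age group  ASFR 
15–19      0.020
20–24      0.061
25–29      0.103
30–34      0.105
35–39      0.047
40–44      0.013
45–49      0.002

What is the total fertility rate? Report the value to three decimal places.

1.755

Sum of ASFRs = 0.020 + 0.061 + 0.103 + 0.105 + 0.047 + 0.013 + 0.002 = 0.351
TFR = 5 × 0.351 = 1.755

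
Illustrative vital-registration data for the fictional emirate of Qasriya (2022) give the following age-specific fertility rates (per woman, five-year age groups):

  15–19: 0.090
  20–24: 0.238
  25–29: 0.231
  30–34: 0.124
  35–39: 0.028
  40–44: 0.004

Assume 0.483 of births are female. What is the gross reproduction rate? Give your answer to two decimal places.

Proportion female at birth = 0.483.
Sum of ASFRs = 0.090 + 0.238 + 0.231 + 0.124 + 0.028 + 0.004 = 0.715
TFR = 5 × 0.715 = 3.575
GRR = 0.483 × 3.575 = 1.72673

1.73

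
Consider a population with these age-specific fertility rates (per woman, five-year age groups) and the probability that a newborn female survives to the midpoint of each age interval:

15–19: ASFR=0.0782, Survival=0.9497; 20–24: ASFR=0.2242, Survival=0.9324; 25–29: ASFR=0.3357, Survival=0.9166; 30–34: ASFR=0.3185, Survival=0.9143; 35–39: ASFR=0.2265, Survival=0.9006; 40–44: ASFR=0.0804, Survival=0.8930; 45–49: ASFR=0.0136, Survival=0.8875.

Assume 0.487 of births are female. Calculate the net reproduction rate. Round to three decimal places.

2.849

Proportion female at birth = 0.487.
Survival-weighted fertility by age (5·fₓ·Sₓ):
  15–19: 5 × 0.0782 × 0.9497 = 0.37133
  20–24: 5 × 0.2242 × 0.9324 = 1.04522
  25–29: 5 × 0.3357 × 0.9166 = 1.53851
  30–34: 5 × 0.3185 × 0.9143 = 1.45602
  35–39: 5 × 0.2265 × 0.9006 = 1.01993
  40–44: 5 × 0.0804 × 0.8930 = 0.35899
  45–49: 5 × 0.0136 × 0.8875 = 0.06035
Sum = 5.85035
NRR = 0.487 × 5.85035 = 2.84912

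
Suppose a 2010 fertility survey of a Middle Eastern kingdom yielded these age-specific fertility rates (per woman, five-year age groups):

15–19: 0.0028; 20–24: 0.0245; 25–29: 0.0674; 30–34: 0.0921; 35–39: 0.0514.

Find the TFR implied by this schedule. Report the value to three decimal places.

1.191

Sum of ASFRs = 0.0028 + 0.0245 + 0.0674 + 0.0921 + 0.0514 = 0.2382
TFR = 5 × 0.2382 = 1.191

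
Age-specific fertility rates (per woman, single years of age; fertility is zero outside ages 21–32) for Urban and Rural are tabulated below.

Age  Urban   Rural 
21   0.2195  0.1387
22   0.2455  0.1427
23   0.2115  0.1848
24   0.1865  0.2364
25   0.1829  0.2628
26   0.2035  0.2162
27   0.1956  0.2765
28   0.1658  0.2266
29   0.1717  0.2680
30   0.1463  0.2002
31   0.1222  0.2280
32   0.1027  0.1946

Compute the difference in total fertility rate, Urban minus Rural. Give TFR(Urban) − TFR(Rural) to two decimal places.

Urban:
  Sum of ASFRs = 0.2195 + 0.2455 + 0.2115 + 0.1865 + 0.1829 + 0.2035 + 0.1956 + 0.1658 + 0.1717 + 0.1463 + 0.1222 + 0.1027 = 2.1537
  TFR = 2.1537
Rural:
  Sum of ASFRs = 0.1387 + 0.1427 + 0.1848 + 0.2364 + 0.2628 + 0.2162 + 0.2765 + 0.2266 + 0.2680 + 0.2002 + 0.2280 + 0.1946 = 2.5755
  TFR = 2.5755
Difference = 2.1537 − 2.5755 = -0.4218

-0.42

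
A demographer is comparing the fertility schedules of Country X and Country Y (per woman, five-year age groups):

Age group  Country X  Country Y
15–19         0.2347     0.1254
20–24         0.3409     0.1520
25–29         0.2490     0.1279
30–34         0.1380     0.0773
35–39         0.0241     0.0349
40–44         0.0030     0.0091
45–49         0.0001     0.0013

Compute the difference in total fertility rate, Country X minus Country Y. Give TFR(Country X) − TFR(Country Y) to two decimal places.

2.31

Country X:
  Sum of ASFRs = 0.2347 + 0.3409 + 0.2490 + 0.1380 + 0.0241 + 0.0030 + 0.0001 = 0.9898
  TFR = 5 × 0.9898 = 4.949
Country Y:
  Sum of ASFRs = 0.1254 + 0.1520 + 0.1279 + 0.0773 + 0.0349 + 0.0091 + 0.0013 = 0.5279
  TFR = 5 × 0.5279 = 2.6395
Difference = 4.949 − 2.6395 = 2.3095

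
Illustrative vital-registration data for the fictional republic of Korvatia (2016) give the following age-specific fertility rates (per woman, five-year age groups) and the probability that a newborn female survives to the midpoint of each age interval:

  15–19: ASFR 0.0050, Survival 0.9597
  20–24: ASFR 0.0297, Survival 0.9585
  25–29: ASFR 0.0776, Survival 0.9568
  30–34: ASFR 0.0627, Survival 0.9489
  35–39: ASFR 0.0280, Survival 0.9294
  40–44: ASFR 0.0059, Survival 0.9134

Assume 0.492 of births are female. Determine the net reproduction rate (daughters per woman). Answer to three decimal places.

0.488

Proportion female at birth = 0.492.
Per-age-group product (5 × ASFR × survival probability):
  15–19: 5 × 0.0050 × 0.9597 = 0.02399
  20–24: 5 × 0.0297 × 0.9585 = 0.14234
  25–29: 5 × 0.0776 × 0.9568 = 0.37124
  30–34: 5 × 0.0627 × 0.9489 = 0.29748
  35–39: 5 × 0.0280 × 0.9294 = 0.13012
  40–44: 5 × 0.0059 × 0.9134 = 0.02695
Sum = 0.99212
NRR = 0.492 × 0.99212 = 0.48812
NRR < 1, so the cohort does not fully replace itself.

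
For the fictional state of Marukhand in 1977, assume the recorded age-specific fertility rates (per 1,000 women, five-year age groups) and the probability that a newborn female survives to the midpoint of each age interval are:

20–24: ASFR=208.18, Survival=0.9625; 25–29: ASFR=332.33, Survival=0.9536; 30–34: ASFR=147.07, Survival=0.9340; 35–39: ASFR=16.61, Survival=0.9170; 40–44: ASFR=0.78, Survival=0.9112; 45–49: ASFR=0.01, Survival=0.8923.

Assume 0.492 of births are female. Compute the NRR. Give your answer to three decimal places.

Proportion female at birth = 0.492.
Each age group contributes 5 × ASFR × survival:
  20–24: 5 × 208.18/1000 × 0.9625 = 1.00187
  25–29: 5 × 332.33/1000 × 0.9536 = 1.58455
  30–34: 5 × 147.07/1000 × 0.9340 = 0.68682
  35–39: 5 × 16.61/1000 × 0.9170 = 0.07616
  40–44: 5 × 0.78/1000 × 0.9112 = 0.00355
  45–49: 5 × 0.01/1000 × 0.8923 = 0.00004
Sum = 3.35299
NRR = 0.492 × 3.35299 = 1.64967
NRR > 1, so each generation more than replaces itself.

1.650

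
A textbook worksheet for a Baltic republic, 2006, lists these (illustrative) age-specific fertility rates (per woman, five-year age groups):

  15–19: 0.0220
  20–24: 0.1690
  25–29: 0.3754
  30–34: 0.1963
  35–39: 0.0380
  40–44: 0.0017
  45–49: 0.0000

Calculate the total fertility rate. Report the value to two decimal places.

Sum of ASFRs = 0.0220 + 0.1690 + 0.3754 + 0.1963 + 0.0380 + 0.0017 + 0.0000 = 0.8024
TFR = 5 × 0.8024 = 4.012

4.01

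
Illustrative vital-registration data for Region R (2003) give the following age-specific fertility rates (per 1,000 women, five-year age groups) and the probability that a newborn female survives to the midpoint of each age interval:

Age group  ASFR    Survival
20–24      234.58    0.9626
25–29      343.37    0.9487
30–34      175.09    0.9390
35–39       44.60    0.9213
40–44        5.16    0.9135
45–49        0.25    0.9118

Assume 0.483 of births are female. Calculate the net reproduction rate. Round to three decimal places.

Proportion female at birth = 0.483.
Each age group contributes 5 × ASFR × survival:
  20–24: 5 × 234.58/1000 × 0.9626 = 1.12903
  25–29: 5 × 343.37/1000 × 0.9487 = 1.62878
  30–34: 5 × 175.09/1000 × 0.9390 = 0.82205
  35–39: 5 × 44.60/1000 × 0.9213 = 0.20545
  40–44: 5 × 5.16/1000 × 0.9135 = 0.02357
  45–49: 5 × 0.25/1000 × 0.9118 = 0.00114
Sum = 3.81002
NRR = 0.483 × 3.81002 = 1.84024

1.840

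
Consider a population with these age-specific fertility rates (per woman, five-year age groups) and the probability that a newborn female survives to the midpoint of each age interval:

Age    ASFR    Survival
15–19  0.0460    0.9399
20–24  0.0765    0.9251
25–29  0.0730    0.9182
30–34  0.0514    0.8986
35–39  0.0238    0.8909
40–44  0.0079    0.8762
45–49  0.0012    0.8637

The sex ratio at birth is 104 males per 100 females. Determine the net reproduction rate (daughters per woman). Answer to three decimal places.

0.628

Proportion female at birth = 100 / (100 + 104) = 0.49020.
Each age group contributes 5 × ASFR × survival:
  15–19: 5 × 0.0460 × 0.9399 = 0.21618
  20–24: 5 × 0.0765 × 0.9251 = 0.35385
  25–29: 5 × 0.0730 × 0.9182 = 0.33514
  30–34: 5 × 0.0514 × 0.8986 = 0.23094
  35–39: 5 × 0.0238 × 0.8909 = 0.10602
  40–44: 5 × 0.0079 × 0.8762 = 0.03461
  45–49: 5 × 0.0012 × 0.8637 = 0.00518
Sum = 1.28192
NRR = 0.49020 × 1.28192 = 0.62840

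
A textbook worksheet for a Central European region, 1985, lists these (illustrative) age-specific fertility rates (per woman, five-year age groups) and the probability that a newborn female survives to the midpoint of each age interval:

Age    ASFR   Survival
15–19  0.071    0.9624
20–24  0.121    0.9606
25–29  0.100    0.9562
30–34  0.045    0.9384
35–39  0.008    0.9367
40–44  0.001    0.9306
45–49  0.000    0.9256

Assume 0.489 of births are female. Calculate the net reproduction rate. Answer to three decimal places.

Proportion female at birth = 0.489.
Each age group contributes 5 × ASFR × survival:
  15–19: 5 × 0.071 × 0.9624 = 0.34165
  20–24: 5 × 0.121 × 0.9606 = 0.58116
  25–29: 5 × 0.100 × 0.9562 = 0.47810
  30–34: 5 × 0.045 × 0.9384 = 0.21114
  35–39: 5 × 0.008 × 0.9367 = 0.03747
  40–44: 5 × 0.001 × 0.9306 = 0.00465
  45–49: 5 × 0.000 × 0.9256 = 0.00000
Sum = 1.65417
NRR = 0.489 × 1.65417 = 0.80889
An NRR under 1 implies long-run decline under these rates.

0.809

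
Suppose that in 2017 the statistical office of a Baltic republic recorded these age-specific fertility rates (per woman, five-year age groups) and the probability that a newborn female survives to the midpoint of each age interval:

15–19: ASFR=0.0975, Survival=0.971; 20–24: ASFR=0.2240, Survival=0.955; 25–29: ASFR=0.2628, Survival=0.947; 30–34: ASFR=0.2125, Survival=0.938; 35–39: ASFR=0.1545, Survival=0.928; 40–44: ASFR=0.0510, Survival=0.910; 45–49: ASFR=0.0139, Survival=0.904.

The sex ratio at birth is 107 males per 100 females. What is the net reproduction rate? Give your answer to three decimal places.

Proportion female at birth = 100 / (100 + 107) = 0.48309.
Survival-weighted fertility by age (5·fₓ·Sₓ):
  15–19: 5 × 0.0975 × 0.971 = 0.47336
  20–24: 5 × 0.2240 × 0.955 = 1.06960
  25–29: 5 × 0.2628 × 0.947 = 1.24436
  30–34: 5 × 0.2125 × 0.938 = 0.99663
  35–39: 5 × 0.1545 × 0.928 = 0.71688
  40–44: 5 × 0.0510 × 0.910 = 0.23205
  45–49: 5 × 0.0139 × 0.904 = 0.06283
Sum = 4.79571
NRR = 0.48309 × 4.79571 = 2.31676

2.317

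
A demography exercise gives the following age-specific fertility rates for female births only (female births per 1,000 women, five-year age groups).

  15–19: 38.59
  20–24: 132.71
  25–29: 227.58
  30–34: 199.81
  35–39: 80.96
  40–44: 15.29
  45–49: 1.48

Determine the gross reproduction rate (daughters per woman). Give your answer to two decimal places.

Sum of female ASFRs = 38.59 + 132.71 + 227.58 + 199.81 + 80.96 + 15.29 + 1.48 = 696.42
GRR = 5 × 696.42 / 1000 = 3.4821

3.48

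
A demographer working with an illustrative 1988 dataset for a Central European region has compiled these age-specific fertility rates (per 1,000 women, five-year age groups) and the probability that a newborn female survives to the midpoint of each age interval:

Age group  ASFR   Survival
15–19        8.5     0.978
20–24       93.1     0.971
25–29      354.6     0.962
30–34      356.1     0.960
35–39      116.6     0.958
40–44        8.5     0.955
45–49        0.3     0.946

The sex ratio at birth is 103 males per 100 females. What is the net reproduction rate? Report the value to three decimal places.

Proportion female at birth = 100 / (100 + 103) = 0.49261.
Survival-weighted fertility by age (5·fₓ·Sₓ):
  15–19: 5 × 8.5/1000 × 0.978 = 0.04157
  20–24: 5 × 93.1/1000 × 0.971 = 0.45200
  25–29: 5 × 354.6/1000 × 0.962 = 1.70563
  30–34: 5 × 356.1/1000 × 0.960 = 1.70928
  35–39: 5 × 116.6/1000 × 0.958 = 0.55851
  40–44: 5 × 8.5/1000 × 0.955 = 0.04059
  45–49: 5 × 0.3/1000 × 0.946 = 0.00142
Sum = 4.50900
NRR = 0.49261 × 4.50900 = 2.22118
An NRR exceeding 1 indicates intrinsic growth under these rates.

2.221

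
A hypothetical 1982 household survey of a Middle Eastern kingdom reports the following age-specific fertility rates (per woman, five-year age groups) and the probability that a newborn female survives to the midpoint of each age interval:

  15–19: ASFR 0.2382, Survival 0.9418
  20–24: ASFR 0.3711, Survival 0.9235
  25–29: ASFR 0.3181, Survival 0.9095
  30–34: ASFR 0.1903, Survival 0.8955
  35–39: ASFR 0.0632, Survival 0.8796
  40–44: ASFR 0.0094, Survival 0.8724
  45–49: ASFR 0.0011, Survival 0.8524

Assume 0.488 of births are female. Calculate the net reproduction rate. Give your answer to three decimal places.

Proportion female at birth = 0.488.
Survival-weighted fertility by age (5·fₓ·Sₓ):
  15–19: 5 × 0.2382 × 0.9418 = 1.12168
  20–24: 5 × 0.3711 × 0.9235 = 1.71355
  25–29: 5 × 0.3181 × 0.9095 = 1.44656
  30–34: 5 × 0.1903 × 0.8955 = 0.85207
  35–39: 5 × 0.0632 × 0.8796 = 0.27795
  40–44: 5 × 0.0094 × 0.8724 = 0.04100
  45–49: 5 × 0.0011 × 0.8524 = 0.00469
Sum = 5.45750
NRR = 0.488 × 5.45750 = 2.66326

2.663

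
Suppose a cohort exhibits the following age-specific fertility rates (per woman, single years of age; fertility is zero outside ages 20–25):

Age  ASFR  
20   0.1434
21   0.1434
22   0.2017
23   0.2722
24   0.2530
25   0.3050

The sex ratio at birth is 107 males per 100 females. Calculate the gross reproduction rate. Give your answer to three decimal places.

0.637

Proportion female at birth = 100 / (100 + 107) = 0.48309.
Sum of ASFRs = 0.1434 + 0.1434 + 0.2017 + 0.2722 + 0.2530 + 0.3050 = 1.3187
TFR = 1.3187
GRR = 0.48309 × 1.3187 = 0.63705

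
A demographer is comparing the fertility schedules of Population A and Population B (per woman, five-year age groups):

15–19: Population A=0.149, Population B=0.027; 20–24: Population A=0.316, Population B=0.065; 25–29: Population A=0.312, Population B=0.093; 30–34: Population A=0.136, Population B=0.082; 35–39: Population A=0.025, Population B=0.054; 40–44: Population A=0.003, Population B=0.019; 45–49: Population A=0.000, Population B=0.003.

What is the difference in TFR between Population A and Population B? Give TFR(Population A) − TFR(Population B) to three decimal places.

Population A:
  Sum of ASFRs = 0.149 + 0.316 + 0.312 + 0.136 + 0.025 + 0.003 + 0.000 = 0.941
  TFR = 5 × 0.941 = 4.705
Population B:
  Sum of ASFRs = 0.027 + 0.065 + 0.093 + 0.082 + 0.054 + 0.019 + 0.003 = 0.343
  TFR = 5 × 0.343 = 1.715
Difference = 4.705 − 1.715 = 2.99

2.990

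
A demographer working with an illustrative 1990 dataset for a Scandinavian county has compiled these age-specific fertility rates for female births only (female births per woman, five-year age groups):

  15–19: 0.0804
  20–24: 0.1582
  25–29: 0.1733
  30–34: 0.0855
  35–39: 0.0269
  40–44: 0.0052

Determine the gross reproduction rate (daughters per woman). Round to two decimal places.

2.65

Sum of female ASFRs = 0.0804 + 0.1582 + 0.1733 + 0.0855 + 0.0269 + 0.0052 = 0.5295
GRR = 5 × 0.5295 = 2.6475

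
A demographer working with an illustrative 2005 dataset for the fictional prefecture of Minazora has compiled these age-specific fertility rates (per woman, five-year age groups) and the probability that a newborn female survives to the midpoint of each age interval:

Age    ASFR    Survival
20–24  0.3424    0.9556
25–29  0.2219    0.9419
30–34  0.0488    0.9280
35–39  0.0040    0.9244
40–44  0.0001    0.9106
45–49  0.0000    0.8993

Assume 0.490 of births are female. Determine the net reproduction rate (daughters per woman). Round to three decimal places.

Proportion female at birth = 0.490.
Survival-weighted fertility by age (5·fₓ·Sₓ):
  20–24: 5 × 0.3424 × 0.9556 = 1.63599
  25–29: 5 × 0.2219 × 0.9419 = 1.04504
  30–34: 5 × 0.0488 × 0.9280 = 0.22643
  35–39: 5 × 0.0040 × 0.9244 = 0.01849
  40–44: 5 × 0.0001 × 0.9106 = 0.00046
  45–49: 5 × 0.0000 × 0.8993 = 0.00000
Sum = 2.92641
NRR = 0.490 × 2.92641 = 1.43394

1.434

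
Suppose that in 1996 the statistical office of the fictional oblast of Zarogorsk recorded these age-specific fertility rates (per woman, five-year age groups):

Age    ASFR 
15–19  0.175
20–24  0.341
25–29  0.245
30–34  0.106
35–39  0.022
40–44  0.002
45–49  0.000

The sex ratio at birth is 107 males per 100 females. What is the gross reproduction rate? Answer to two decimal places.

2.15

Proportion female at birth = 100 / (100 + 107) = 0.48309.
Sum of ASFRs = 0.175 + 0.341 + 0.245 + 0.106 + 0.022 + 0.002 + 0.000 = 0.891
TFR = 5 × 0.891 = 4.455
GRR = 0.48309 × 4.455 = 2.15217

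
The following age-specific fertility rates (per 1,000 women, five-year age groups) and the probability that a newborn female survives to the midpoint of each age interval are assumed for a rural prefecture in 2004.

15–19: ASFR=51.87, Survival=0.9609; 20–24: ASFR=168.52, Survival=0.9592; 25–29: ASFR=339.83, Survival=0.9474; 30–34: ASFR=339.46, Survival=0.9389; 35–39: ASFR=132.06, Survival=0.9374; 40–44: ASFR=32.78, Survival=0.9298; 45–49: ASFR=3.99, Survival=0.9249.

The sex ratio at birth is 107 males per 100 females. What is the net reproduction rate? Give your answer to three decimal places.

Proportion female at birth = 100 / (100 + 107) = 0.48309.
Survival-weighted fertility by age (5·fₓ·Sₓ):
  15–19: 5 × 51.87/1000 × 0.9609 = 0.24921
  20–24: 5 × 168.52/1000 × 0.9592 = 0.80822
  25–29: 5 × 339.83/1000 × 0.9474 = 1.60977
  30–34: 5 × 339.46/1000 × 0.9389 = 1.59359
  35–39: 5 × 132.06/1000 × 0.9374 = 0.61897
  40–44: 5 × 32.78/1000 × 0.9298 = 0.15239
  45–49: 5 × 3.99/1000 × 0.9249 = 0.01845
Sum = 5.05060
NRR = 0.48309 × 5.05060 = 2.43989
With NRR above 1 the population is above replacement fertility.

2.440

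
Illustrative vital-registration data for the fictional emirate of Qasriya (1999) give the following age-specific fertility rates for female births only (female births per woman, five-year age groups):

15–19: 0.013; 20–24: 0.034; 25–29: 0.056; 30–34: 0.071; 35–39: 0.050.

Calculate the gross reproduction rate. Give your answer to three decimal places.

Sum of female ASFRs = 0.013 + 0.034 + 0.056 + 0.071 + 0.050 = 0.224
GRR = 5 × 0.224 = 1.12

1.120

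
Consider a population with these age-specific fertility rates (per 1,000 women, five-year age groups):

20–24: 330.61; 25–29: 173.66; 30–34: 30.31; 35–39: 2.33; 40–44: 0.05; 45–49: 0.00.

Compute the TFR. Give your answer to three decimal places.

Sum of ASFRs = 330.61 + 173.66 + 30.31 + 2.33 + 0.05 + 0.00 = 536.96
TFR = 5 × 536.96 / 1000 = 2.6848

2.685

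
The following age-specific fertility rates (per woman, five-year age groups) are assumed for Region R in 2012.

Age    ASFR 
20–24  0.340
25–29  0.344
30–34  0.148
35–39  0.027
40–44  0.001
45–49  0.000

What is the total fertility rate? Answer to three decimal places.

4.300

Sum of ASFRs = 0.340 + 0.344 + 0.148 + 0.027 + 0.001 + 0.000 = 0.860
TFR = 5 × 0.860 = 4.3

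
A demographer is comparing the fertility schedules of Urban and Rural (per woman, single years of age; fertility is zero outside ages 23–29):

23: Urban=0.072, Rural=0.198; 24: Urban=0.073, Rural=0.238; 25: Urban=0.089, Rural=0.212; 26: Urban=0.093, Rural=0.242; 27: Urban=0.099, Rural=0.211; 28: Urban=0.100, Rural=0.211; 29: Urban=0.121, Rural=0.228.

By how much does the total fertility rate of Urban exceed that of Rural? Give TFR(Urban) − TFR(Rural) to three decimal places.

-0.893

Urban:
  Sum of ASFRs = 0.072 + 0.073 + 0.089 + 0.093 + 0.099 + 0.100 + 0.121 = 0.647
  TFR = 0.647
Rural:
  Sum of ASFRs = 0.198 + 0.238 + 0.212 + 0.242 + 0.211 + 0.211 + 0.228 = 1.540
  TFR = 1.54
Difference = 0.647 − 1.54 = -0.893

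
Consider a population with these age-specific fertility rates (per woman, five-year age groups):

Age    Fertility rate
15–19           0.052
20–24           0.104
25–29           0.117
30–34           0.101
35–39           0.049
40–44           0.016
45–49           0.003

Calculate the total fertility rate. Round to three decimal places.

Sum of ASFRs = 0.052 + 0.104 + 0.117 + 0.101 + 0.049 + 0.016 + 0.003 = 0.442
TFR = 5 × 0.442 = 2.21

2.210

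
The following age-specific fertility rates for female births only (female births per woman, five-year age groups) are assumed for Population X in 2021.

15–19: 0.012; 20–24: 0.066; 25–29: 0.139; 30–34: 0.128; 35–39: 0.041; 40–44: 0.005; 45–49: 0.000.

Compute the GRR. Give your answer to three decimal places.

Sum of female ASFRs = 0.012 + 0.066 + 0.139 + 0.128 + 0.041 + 0.005 + 0.000 = 0.391
GRR = 5 × 0.391 = 1.955

1.955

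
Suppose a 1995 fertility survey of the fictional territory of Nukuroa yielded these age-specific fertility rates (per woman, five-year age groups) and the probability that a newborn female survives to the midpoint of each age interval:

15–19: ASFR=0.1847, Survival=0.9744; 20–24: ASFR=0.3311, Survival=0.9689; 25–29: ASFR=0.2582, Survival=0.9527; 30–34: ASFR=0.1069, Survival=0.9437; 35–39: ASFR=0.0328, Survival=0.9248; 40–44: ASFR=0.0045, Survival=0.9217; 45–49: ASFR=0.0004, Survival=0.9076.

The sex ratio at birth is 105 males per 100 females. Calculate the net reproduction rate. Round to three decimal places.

Proportion female at birth = 100 / (100 + 105) = 0.48780.
Weighting each age-specific rate by interval width and survival:
  15–19: 5 × 0.1847 × 0.9744 = 0.89986
  20–24: 5 × 0.3311 × 0.9689 = 1.60401
  25–29: 5 × 0.2582 × 0.9527 = 1.22994
  30–34: 5 × 0.1069 × 0.9437 = 0.50441
  35–39: 5 × 0.0328 × 0.9248 = 0.15167
  40–44: 5 × 0.0045 × 0.9217 = 0.02074
  45–49: 5 × 0.0004 × 0.9076 = 0.00182
Sum = 4.41245
NRR = 0.48780 × 4.41245 = 2.15239
With NRR above 1 the population is above replacement fertility.

2.152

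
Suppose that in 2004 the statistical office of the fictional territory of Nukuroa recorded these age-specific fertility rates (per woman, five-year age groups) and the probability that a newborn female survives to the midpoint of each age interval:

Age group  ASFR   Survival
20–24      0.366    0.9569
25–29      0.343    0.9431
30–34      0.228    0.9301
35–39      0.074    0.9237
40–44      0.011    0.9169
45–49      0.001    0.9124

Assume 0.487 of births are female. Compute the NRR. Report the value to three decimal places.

Proportion female at birth = 0.487.
Weighting each age-specific rate by interval width and survival:
  20–24: 5 × 0.366 × 0.9569 = 1.75113
  25–29: 5 × 0.343 × 0.9431 = 1.61742
  30–34: 5 × 0.228 × 0.9301 = 1.06031
  35–39: 5 × 0.074 × 0.9237 = 0.34177
  40–44: 5 × 0.011 × 0.9169 = 0.05043
  45–49: 5 × 0.001 × 0.9124 = 0.00456
Sum = 4.82562
NRR = 0.487 × 4.82562 = 2.35008

2.350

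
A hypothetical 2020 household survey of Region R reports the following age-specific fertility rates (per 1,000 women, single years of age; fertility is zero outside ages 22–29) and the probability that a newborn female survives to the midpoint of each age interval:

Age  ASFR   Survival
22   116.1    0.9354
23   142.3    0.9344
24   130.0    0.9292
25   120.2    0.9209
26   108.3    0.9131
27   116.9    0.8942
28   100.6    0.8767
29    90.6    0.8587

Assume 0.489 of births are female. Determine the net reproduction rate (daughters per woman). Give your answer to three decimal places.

0.412

Proportion female at birth = 0.489.
Each age group contributes 1 × ASFR × survival:
  22: 1 × 116.1/1000 × 0.9354 = 0.10860
  23: 1 × 142.3/1000 × 0.9344 = 0.13297
  24: 1 × 130.0/1000 × 0.9292 = 0.12080
  25: 1 × 120.2/1000 × 0.9209 = 0.11069
  26: 1 × 108.3/1000 × 0.9131 = 0.09889
  27: 1 × 116.9/1000 × 0.8942 = 0.10453
  28: 1 × 100.6/1000 × 0.8767 = 0.08820
  29: 1 × 90.6/1000 × 0.8587 = 0.07780
Sum = 0.84248
NRR = 0.489 × 0.84248 = 0.41197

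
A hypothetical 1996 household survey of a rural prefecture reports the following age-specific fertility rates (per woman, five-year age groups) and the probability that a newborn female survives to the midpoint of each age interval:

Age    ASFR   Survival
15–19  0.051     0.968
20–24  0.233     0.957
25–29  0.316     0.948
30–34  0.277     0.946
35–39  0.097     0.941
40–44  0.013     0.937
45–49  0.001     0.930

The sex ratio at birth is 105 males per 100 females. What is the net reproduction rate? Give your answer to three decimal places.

Proportion female at birth = 100 / (100 + 105) = 0.48780.
Per-age-group product (5 × ASFR × survival probability):
  15–19: 5 × 0.051 × 0.968 = 0.24684
  20–24: 5 × 0.233 × 0.957 = 1.11491
  25–29: 5 × 0.316 × 0.948 = 1.49784
  30–34: 5 × 0.277 × 0.946 = 1.31021
  35–39: 5 × 0.097 × 0.941 = 0.45639
  40–44: 5 × 0.013 × 0.937 = 0.06091
  45–49: 5 × 0.001 × 0.930 = 0.00465
Sum = 4.69175
NRR = 0.48780 × 4.69175 = 2.28864
NRR > 1, so each generation more than replaces itself.

2.289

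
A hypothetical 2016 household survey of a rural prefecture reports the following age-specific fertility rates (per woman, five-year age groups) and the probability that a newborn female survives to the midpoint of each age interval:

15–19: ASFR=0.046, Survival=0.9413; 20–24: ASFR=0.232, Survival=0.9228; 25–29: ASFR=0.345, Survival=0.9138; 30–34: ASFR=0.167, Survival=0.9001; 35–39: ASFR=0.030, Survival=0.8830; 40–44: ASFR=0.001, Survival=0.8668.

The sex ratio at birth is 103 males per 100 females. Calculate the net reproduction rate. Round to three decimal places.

Proportion female at birth = 100 / (100 + 103) = 0.49261.
Survival-weighted fertility by age (5·fₓ·Sₓ):
  15–19: 5 × 0.046 × 0.9413 = 0.21650
  20–24: 5 × 0.232 × 0.9228 = 1.07045
  25–29: 5 × 0.345 × 0.9138 = 1.57631
  30–34: 5 × 0.167 × 0.9001 = 0.75158
  35–39: 5 × 0.030 × 0.8830 = 0.13245
  40–44: 5 × 0.001 × 0.8668 = 0.00433
Sum = 3.75162
NRR = 0.49261 × 3.75162 = 1.84809
NRR > 1, so each generation more than replaces itself.

1.848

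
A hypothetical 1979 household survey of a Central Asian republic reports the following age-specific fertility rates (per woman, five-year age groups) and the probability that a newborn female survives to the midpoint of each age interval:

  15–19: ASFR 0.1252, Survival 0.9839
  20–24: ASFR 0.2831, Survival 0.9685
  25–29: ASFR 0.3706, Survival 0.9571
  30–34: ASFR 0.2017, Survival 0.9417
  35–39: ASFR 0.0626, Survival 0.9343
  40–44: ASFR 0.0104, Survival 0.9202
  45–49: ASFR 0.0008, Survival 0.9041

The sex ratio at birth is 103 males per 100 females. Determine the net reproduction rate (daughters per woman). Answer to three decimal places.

2.490

Proportion female at birth = 100 / (100 + 103) = 0.49261.
Each age group contributes 5 × ASFR × survival:
  15–19: 5 × 0.1252 × 0.9839 = 0.61592
  20–24: 5 × 0.2831 × 0.9685 = 1.37091
  25–29: 5 × 0.3706 × 0.9571 = 1.77351
  30–34: 5 × 0.2017 × 0.9417 = 0.94970
  35–39: 5 × 0.0626 × 0.9343 = 0.29244
  40–44: 5 × 0.0104 × 0.9202 = 0.04785
  45–49: 5 × 0.0008 × 0.9041 = 0.00362
Sum = 5.05395
NRR = 0.49261 × 5.05395 = 2.48963
With NRR above 1 the population is above replacement fertility.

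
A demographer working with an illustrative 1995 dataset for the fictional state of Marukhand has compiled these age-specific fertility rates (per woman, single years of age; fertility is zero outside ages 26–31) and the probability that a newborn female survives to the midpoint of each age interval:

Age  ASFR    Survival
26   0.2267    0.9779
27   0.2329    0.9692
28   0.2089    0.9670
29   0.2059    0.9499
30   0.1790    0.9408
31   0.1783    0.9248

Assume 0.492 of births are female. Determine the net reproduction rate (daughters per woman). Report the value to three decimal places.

Proportion female at birth = 0.492.
Per-age-group product (1 × ASFR × survival probability):
  26: 1 × 0.2267 × 0.9779 = 0.22169
  27: 1 × 0.2329 × 0.9692 = 0.22573
  28: 1 × 0.2089 × 0.9670 = 0.20201
  29: 1 × 0.2059 × 0.9499 = 0.19558
  30: 1 × 0.1790 × 0.9408 = 0.16840
  31: 1 × 0.1783 × 0.9248 = 0.16489
Sum = 1.17830
NRR = 0.492 × 1.17830 = 0.57972

0.580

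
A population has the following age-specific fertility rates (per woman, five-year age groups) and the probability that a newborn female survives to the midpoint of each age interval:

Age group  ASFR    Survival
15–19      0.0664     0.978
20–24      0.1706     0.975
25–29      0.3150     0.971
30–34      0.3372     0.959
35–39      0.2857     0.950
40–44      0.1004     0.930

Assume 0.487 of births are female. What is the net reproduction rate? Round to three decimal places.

Proportion female at birth = 0.487.
Survival-weighted fertility by age (5·fₓ·Sₓ):
  15–19: 5 × 0.0664 × 0.978 = 0.32470
  20–24: 5 × 0.1706 × 0.975 = 0.83168
  25–29: 5 × 0.3150 × 0.971 = 1.52933
  30–34: 5 × 0.3372 × 0.959 = 1.61687
  35–39: 5 × 0.2857 × 0.950 = 1.35708
  40–44: 5 × 0.1004 × 0.930 = 0.46686
Sum = 6.12652
NRR = 0.487 × 6.12652 = 2.98362

2.984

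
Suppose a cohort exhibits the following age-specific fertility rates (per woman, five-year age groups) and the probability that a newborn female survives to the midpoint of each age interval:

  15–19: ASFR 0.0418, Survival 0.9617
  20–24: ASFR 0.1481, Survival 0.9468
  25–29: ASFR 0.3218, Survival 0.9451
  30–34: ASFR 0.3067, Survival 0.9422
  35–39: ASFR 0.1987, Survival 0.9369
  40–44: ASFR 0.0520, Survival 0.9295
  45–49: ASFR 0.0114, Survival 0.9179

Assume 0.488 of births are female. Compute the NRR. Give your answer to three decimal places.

Proportion female at birth = 0.488.
Each age group contributes 5 × ASFR × survival:
  15–19: 5 × 0.0418 × 0.9617 = 0.20100
  20–24: 5 × 0.1481 × 0.9468 = 0.70111
  25–29: 5 × 0.3218 × 0.9451 = 1.52067
  30–34: 5 × 0.3067 × 0.9422 = 1.44486
  35–39: 5 × 0.1987 × 0.9369 = 0.93081
  40–44: 5 × 0.0520 × 0.9295 = 0.24167
  45–49: 5 × 0.0114 × 0.9179 = 0.05232
Sum = 5.09244
NRR = 0.488 × 5.09244 = 2.48511
With NRR above 1 the population is above replacement fertility.

2.485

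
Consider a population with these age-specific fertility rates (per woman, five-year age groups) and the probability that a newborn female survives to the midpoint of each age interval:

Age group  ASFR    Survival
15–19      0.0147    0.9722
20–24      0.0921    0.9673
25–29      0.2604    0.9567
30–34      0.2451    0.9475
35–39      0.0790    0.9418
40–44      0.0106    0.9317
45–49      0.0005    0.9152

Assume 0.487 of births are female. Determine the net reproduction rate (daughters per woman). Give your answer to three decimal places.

1.630

Proportion female at birth = 0.487.
Per-age-group product (5 × ASFR × survival probability):
  15–19: 5 × 0.0147 × 0.9722 = 0.07146
  20–24: 5 × 0.0921 × 0.9673 = 0.44544
  25–29: 5 × 0.2604 × 0.9567 = 1.24562
  30–34: 5 × 0.2451 × 0.9475 = 1.16116
  35–39: 5 × 0.0790 × 0.9418 = 0.37201
  40–44: 5 × 0.0106 × 0.9317 = 0.04938
  45–49: 5 × 0.0005 × 0.9152 = 0.00229
Sum = 3.34736
NRR = 0.487 × 3.34736 = 1.63016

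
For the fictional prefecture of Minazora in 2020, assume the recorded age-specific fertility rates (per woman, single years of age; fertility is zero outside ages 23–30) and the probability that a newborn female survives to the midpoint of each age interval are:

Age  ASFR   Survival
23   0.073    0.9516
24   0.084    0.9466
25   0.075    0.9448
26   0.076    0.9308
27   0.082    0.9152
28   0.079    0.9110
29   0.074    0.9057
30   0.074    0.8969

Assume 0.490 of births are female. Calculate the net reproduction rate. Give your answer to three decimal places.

0.280

Proportion female at birth = 0.490.
Weighting each age-specific rate by interval width and survival:
  23: 1 × 0.073 × 0.9516 = 0.06947
  24: 1 × 0.084 × 0.9466 = 0.07951
  25: 1 × 0.075 × 0.9448 = 0.07086
  26: 1 × 0.076 × 0.9308 = 0.07074
  27: 1 × 0.082 × 0.9152 = 0.07505
  28: 1 × 0.079 × 0.9110 = 0.07197
  29: 1 × 0.074 × 0.9057 = 0.06702
  30: 1 × 0.074 × 0.8969 = 0.06637
Sum = 0.57099
NRR = 0.490 × 0.57099 = 0.27979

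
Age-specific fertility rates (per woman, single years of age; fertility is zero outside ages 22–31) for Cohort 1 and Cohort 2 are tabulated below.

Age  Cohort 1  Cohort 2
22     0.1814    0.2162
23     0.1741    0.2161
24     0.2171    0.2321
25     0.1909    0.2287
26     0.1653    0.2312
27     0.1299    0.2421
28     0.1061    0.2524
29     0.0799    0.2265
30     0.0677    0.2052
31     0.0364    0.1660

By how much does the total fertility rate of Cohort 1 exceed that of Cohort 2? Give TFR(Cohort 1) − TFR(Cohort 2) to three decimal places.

Cohort 1:
  Sum of ASFRs = 0.1814 + 0.1741 + 0.2171 + 0.1909 + 0.1653 + 0.1299 + 0.1061 + 0.0799 + 0.0677 + 0.0364 = 1.3488
  TFR = 1.3488
Cohort 2:
  Sum of ASFRs = 0.2162 + 0.2161 + 0.2321 + 0.2287 + 0.2312 + 0.2421 + 0.2524 + 0.2265 + 0.2052 + 0.1660 = 2.2165
  TFR = 2.2165
Difference = 1.3488 − 2.2165 = -0.8677

-0.868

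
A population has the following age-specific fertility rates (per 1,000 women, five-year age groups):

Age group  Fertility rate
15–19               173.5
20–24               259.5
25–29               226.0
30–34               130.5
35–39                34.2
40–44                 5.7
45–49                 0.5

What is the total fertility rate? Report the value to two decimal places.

Sum of ASFRs = 173.5 + 259.5 + 226.0 + 130.5 + 34.2 + 5.7 + 0.5 = 829.9
TFR = 5 × 829.9 / 1000 = 4.1495

4.15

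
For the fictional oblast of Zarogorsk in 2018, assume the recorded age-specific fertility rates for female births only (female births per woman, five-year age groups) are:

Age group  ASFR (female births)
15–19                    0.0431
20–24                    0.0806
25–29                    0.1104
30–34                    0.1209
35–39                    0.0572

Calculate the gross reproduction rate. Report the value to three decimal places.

Sum of female ASFRs = 0.0431 + 0.0806 + 0.1104 + 0.1209 + 0.0572 = 0.4122
GRR = 5 × 0.4122 = 2.061

2.061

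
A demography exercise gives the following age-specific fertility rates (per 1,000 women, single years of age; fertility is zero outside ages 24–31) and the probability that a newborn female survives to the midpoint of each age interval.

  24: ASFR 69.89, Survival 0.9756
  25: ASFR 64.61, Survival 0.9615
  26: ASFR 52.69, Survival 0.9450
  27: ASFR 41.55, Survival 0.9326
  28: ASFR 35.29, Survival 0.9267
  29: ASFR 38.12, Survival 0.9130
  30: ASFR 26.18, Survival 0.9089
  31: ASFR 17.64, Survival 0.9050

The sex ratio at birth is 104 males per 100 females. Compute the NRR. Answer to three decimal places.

Proportion female at birth = 100 / (100 + 104) = 0.49020.
Per-age-group product (1 × ASFR × survival probability):
  24: 1 × 69.89/1000 × 0.9756 = 0.06818
  25: 1 × 64.61/1000 × 0.9615 = 0.06212
  26: 1 × 52.69/1000 × 0.9450 = 0.04979
  27: 1 × 41.55/1000 × 0.9326 = 0.03875
  28: 1 × 35.29/1000 × 0.9267 = 0.03270
  29: 1 × 38.12/1000 × 0.9130 = 0.03480
  30: 1 × 26.18/1000 × 0.9089 = 0.02380
  31: 1 × 17.64/1000 × 0.9050 = 0.01596
Sum = 0.32610
NRR = 0.49020 × 0.32610 = 0.15985

0.160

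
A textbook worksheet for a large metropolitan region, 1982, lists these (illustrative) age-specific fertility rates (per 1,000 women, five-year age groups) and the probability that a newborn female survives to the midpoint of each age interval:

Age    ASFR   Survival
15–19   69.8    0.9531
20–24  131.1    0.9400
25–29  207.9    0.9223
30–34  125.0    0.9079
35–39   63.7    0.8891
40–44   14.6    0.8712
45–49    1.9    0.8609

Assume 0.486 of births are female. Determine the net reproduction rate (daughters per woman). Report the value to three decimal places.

Proportion female at birth = 0.486.
Per-age-group product (5 × ASFR × survival probability):
  15–19: 5 × 69.8/1000 × 0.9531 = 0.33263
  20–24: 5 × 131.1/1000 × 0.9400 = 0.61617
  25–29: 5 × 207.9/1000 × 0.9223 = 0.95873
  30–34: 5 × 125.0/1000 × 0.9079 = 0.56744
  35–39: 5 × 63.7/1000 × 0.8891 = 0.28318
  40–44: 5 × 14.6/1000 × 0.8712 = 0.06360
  45–49: 5 × 1.9/1000 × 0.8609 = 0.00818
Sum = 2.82993
NRR = 0.486 × 2.82993 = 1.37535

1.375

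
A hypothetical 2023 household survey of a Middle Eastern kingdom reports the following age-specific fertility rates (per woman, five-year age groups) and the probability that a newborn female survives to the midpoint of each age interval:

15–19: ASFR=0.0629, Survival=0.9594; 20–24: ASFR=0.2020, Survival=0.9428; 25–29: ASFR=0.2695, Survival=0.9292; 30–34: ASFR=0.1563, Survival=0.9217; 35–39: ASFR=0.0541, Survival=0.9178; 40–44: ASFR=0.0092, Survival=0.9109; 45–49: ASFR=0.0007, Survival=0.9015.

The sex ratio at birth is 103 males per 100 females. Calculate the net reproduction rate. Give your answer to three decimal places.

Proportion female at birth = 100 / (100 + 103) = 0.49261.
Weighting each age-specific rate by interval width and survival:
  15–19: 5 × 0.0629 × 0.9594 = 0.30173
  20–24: 5 × 0.2020 × 0.9428 = 0.95223
  25–29: 5 × 0.2695 × 0.9292 = 1.25210
  30–34: 5 × 0.1563 × 0.9217 = 0.72031
  35–39: 5 × 0.0541 × 0.9178 = 0.24826
  40–44: 5 × 0.0092 × 0.9109 = 0.04190
  45–49: 5 × 0.0007 × 0.9015 = 0.00316
Sum = 3.51969
NRR = 0.49261 × 3.51969 = 1.73383

1.734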